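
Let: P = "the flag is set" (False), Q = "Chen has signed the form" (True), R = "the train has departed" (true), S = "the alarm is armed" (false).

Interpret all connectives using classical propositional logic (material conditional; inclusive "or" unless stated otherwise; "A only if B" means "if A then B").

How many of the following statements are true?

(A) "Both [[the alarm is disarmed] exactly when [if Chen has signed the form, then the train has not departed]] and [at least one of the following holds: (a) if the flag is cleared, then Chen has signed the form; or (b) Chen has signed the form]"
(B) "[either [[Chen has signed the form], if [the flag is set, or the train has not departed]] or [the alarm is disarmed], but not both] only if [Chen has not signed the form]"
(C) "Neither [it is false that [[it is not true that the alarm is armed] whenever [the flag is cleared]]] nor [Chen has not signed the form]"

2

(A): This is (~S <-> (Q -> ~R)) & ((~P -> Q) | Q).

~S = ~F = T
~R = ~T = F
Q -> ~R = T -> F = F
~S <-> (Q -> ~R) = T <-> F = F
~P = ~F = T
~P -> Q = T -> T = T
(~P -> Q) | Q = T | T = T
(~S <-> (Q -> ~R)) & ((~P -> Q) | Q) = F & T = F
Thus (A) is false.

(B): In symbols: (((P | ~R) -> Q) xor ~S) -> ~Q

~R = ~T = F
P | ~R = F | F = F
(P | ~R) -> Q = F -> T = T
~S = ~F = T
((P | ~R) -> Q) xor ~S = T xor T = F
~Q = ~T = F
(((P | ~R) -> Q) xor ~S) -> ~Q = F -> F = T
Thus (B) is true.

(C): Parsed as ~(~P -> ~S) nor ~Q

~P = ~F = T
~S = ~F = T
~P -> ~S = T -> T = T
~(~P -> ~S) = ~T = F
~Q = ~T = F
~(~P -> ~S) nor ~Q = F nor F = T
Thus (C) is true.

2 of the 3 statements are true.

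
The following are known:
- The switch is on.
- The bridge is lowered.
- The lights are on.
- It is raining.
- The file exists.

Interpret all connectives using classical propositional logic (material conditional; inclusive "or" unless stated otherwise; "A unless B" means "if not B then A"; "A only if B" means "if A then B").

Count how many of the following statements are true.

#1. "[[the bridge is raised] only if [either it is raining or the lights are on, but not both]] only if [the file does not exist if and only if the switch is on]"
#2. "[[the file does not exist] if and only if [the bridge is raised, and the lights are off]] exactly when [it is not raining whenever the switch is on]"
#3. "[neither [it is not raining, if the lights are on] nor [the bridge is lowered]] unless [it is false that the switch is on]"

Let Q = "the bridge is raised" (F), S = "it is raining" (T), R = "the lights are on" (T), U = "the file exists" (T), P = "the switch is on" (T).

#1: Formalization: (Q -> (S xor R)) -> (~U <-> P)

S xor R = T xor T = F
Q -> (S xor R) = F -> F = T
~U = ~T = F
~U <-> P = F <-> T = F
(Q -> (S xor R)) -> (~U <-> P) = T -> F = F
Hence #1 is false.

#2: In symbols: (~U <-> (Q & ~R)) <-> (P -> ~S)

~U = ~T = F
~R = ~T = F
Q & ~R = F & F = F
~U <-> (Q & ~R) = F <-> F = T
~S = ~T = F
P -> ~S = T -> F = F
(~U <-> (Q & ~R)) <-> (P -> ~S) = T <-> F = F
Thus #2 is false.

#3: This is ((R -> ~S) nor ~Q) | ~P.

~S = ~T = F
R -> ~S = T -> F = F
~Q = ~F = T
(R -> ~S) nor ~Q = F nor T = F
~P = ~T = F
((R -> ~S) nor ~Q) | ~P = F | F = F
Hence #3 is false.

Count: 0.

0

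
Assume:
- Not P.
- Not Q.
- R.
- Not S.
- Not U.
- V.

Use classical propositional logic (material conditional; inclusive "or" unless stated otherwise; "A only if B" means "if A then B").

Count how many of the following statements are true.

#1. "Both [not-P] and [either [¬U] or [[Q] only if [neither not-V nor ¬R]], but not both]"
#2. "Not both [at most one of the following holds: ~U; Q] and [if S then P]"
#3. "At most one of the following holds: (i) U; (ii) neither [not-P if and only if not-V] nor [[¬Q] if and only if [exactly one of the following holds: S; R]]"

1

#1: Parsed as ¬P ∧ (¬U ⊕ (Q → (¬V ↓ ¬R)))

¬P = ¬F = T
¬U = ¬F = T
¬V = ¬T = F
¬R = ¬T = F
¬V ↓ ¬R = F ↓ F = T
Q → (¬V ↓ ¬R) = F → T = T
¬U ⊕ (Q → (¬V ↓ ¬R)) = T ⊕ T = F
¬P ∧ (¬U ⊕ (Q → (¬V ↓ ¬R))) = T ∧ F = F
Hence #1 is false.

#2: Formalization: (¬U ↑ Q) ↑ (S → P)

¬U = ¬F = T
¬U ↑ Q = T ↑ F = T
S → P = F → F = T
(¬U ↑ Q) ↑ (S → P) = T ↑ T = F
Thus #2 is false.

#3: Parsed as U ↑ ((¬P ↔ ¬V) ↓ (¬Q ↔ (S ⊕ R)))

¬P = ¬F = T
¬V = ¬T = F
¬P ↔ ¬V = T ↔ F = F
¬Q = ¬F = T
S ⊕ R = F ⊕ T = T
¬Q ↔ (S ⊕ R) = T ↔ T = T
(¬P ↔ ¬V) ↓ (¬Q ↔ (S ⊕ R)) = F ↓ T = F
U ↑ ((¬P ↔ ¬V) ↓ (¬Q ↔ (S ⊕ R))) = F ↑ F = T
So #3 is true.

1 of the 3 statements is true (#3).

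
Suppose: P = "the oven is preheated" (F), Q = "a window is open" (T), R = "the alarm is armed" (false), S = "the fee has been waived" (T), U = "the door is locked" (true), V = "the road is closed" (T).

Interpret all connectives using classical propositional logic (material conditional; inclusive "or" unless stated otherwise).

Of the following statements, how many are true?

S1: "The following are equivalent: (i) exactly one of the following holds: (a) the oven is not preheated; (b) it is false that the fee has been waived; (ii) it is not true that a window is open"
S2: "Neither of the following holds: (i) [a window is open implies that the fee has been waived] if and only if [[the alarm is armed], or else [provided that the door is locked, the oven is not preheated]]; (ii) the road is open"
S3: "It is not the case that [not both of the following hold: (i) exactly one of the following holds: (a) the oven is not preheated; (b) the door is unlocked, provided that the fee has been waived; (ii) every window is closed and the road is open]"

0

S1: Formalization: (~P xor ~S) <-> ~Q

~P = ~F = T
~S = ~T = F
~P xor ~S = T xor F = T
~Q = ~T = F
(~P xor ~S) <-> ~Q = T <-> F = F
Thus S1 is false.

S2: Formalization: ((Q -> S) <-> (R | (U -> ~P))) nor ~V

Q -> S = T -> T = T
~P = ~F = T
U -> ~P = T -> T = T
R | (U -> ~P) = F | T = T
(Q -> S) <-> (R | (U -> ~P)) = T <-> T = T
~V = ~T = F
((Q -> S) <-> (R | (U -> ~P))) nor ~V = T nor F = F
So S2 is false.

S3: Formalization: ~((~P xor (S -> ~U)) nand (~Q & ~V))

~P = ~F = T
~U = ~T = F
S -> ~U = T -> F = F
~P xor (S -> ~U) = T xor F = T
~Q = ~T = F
~V = ~T = F
~Q & ~V = F & F = F
(~P xor (S -> ~U)) nand (~Q & ~V) = T nand F = T
~((~P xor (S -> ~U)) nand (~Q & ~V)) = ~T = F
So S3 is false.

True statements: 0 (none).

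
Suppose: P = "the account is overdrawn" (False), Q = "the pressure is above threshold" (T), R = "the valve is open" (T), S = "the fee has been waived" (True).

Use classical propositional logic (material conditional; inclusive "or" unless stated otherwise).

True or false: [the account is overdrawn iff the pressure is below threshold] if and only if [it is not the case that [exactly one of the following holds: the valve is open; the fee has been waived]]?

true

This is (P iff not Q) iff not (R xor S).

not Q = not True = False
P iff not Q = False iff False = True
R xor S = True xor True = False
not (R xor S) = not False = True
(P iff not Q) iff not (R xor S) = True iff True = True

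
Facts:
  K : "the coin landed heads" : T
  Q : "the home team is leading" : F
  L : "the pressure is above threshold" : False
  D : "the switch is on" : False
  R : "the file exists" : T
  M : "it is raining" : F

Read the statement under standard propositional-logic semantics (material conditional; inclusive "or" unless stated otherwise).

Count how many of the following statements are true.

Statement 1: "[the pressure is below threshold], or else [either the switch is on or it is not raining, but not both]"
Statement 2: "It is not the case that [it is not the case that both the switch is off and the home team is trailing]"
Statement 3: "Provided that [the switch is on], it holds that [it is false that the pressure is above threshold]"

Statement 1: Parsed as ¬L ∨ (D ⊕ ¬M)

¬L = ¬F = T
¬M = ¬F = T
D ⊕ ¬M = F ⊕ T = T
¬L ∨ (D ⊕ ¬M) = T ∨ T = T
Hence Statement 1 is true.

Statement 2: This is ¬(¬D ↑ ¬Q).

¬D = ¬F = T
¬Q = ¬F = T
¬D ↑ ¬Q = T ↑ T = F
¬(¬D ↑ ¬Q) = ¬F = T
Thus Statement 2 is true.

Statement 3: This is D → ¬L.

¬L = ¬F = T
D → ¬L = F → T = T
So Statement 3 is true.

3 of the 3 statements are true (Statement 1, Statement 2, Statement 3).

3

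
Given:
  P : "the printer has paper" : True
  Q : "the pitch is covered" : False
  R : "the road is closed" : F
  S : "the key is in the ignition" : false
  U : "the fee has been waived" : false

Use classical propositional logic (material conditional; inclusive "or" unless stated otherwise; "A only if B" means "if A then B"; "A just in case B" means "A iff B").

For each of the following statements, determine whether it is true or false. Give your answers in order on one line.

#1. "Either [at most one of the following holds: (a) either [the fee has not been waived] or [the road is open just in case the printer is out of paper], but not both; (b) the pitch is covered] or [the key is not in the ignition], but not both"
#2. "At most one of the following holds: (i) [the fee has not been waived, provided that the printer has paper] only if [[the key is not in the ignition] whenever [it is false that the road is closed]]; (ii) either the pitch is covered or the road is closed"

#1: This is ((not U xor (not R iff not P)) nand Q) xor not S.

not U = not False = True
not R = not False = True
not P = not True = False
not R iff not P = True iff False = False
not U xor (not R iff not P) = True xor False = True
(not U xor (not R iff not P)) nand Q = True nand False = True
not S = not False = True
((not U xor (not R iff not P)) nand Q) xor not S = True xor True = False
Thus #1 is false.

#2: In symbols: ((P -> not U) -> (not R -> not S)) nand (Q or R)

not U = not False = True
P -> not U = True -> True = True
not R = not False = True
not S = not False = True
not R -> not S = True -> True = True
(P -> not U) -> (not R -> not S) = True -> True = True
Q or R = False or False = False
((P -> not U) -> (not R -> not S)) nand (Q or R) = True nand False = True
Thus #2 is true.

#1 False / #2 True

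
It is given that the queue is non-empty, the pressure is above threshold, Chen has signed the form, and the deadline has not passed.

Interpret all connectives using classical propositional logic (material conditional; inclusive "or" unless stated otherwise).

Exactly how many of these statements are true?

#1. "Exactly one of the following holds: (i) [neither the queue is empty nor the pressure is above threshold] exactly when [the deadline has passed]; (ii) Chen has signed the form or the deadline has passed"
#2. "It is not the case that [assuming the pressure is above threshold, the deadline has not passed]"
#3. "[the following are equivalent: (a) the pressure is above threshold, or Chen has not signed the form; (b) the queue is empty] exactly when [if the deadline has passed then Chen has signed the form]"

Let K = "the queue is empty" (False), N = "the pressure is above threshold" (True), P = "the deadline has passed" (False), U = "Chen has signed the form" (True).

#1: In symbols: ((K nor N) iff P) xor (U or P)

K nor N = False nor True = False
(K nor N) iff P = False iff False = True
U or P = True or False = True
((K nor N) iff P) xor (U or P) = True xor True = False
Hence #1 is false.

#2: This is not (N -> not P).

not P = not False = True
N -> not P = True -> True = True
not (N -> not P) = not True = False
Thus #2 is false.

#3: In symbols: ((N or not U) iff K) iff (P -> U)

not U = not True = False
N or not U = True or False = True
(N or not U) iff K = True iff False = False
P -> U = False -> True = True
((N or not U) iff K) iff (P -> U) = False iff True = False
Hence #3 is false.

0 of the 3 statements are true (none).

0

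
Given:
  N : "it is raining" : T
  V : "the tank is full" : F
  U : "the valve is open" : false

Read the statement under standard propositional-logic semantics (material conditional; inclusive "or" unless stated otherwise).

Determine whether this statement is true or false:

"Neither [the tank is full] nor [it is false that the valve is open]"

The statement is false.

In symbols: V nor not U

not U = not False = True
V nor not U = False nor True = False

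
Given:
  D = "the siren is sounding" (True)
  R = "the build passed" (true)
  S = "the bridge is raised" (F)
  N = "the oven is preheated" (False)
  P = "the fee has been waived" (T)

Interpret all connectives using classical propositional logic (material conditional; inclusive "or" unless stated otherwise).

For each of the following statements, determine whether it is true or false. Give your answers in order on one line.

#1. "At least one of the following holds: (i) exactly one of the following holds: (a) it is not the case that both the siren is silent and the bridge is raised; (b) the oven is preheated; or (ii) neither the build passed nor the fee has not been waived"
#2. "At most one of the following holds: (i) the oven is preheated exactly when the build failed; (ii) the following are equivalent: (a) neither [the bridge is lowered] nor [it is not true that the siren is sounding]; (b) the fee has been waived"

#1: This is ((¬D ↑ S) ⊕ N) ∨ (R ↓ ¬P).

¬D = ¬T = F
¬D ↑ S = F ↑ F = T
(¬D ↑ S) ⊕ N = T ⊕ F = T
¬P = ¬T = F
R ↓ ¬P = T ↓ F = F
((¬D ↑ S) ⊕ N) ∨ (R ↓ ¬P) = T ∨ F = T
Hence #1 is true.

#2: Parsed as (N ↔ ¬R) ↑ ((¬S ↓ ¬D) ↔ P)

¬R = ¬T = F
N ↔ ¬R = F ↔ F = T
¬S = ¬F = T
¬D = ¬T = F
¬S ↓ ¬D = T ↓ F = F
(¬S ↓ ¬D) ↔ P = F ↔ T = F
(N ↔ ¬R) ↑ ((¬S ↓ ¬D) ↔ P) = T ↑ F = T
Thus #2 is true.

#1 T / #2 T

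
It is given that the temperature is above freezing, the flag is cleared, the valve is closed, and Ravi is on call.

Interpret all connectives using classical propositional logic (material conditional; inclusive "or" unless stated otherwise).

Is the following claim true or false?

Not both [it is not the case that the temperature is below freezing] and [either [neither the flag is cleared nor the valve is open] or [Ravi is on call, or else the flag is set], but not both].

False.

Let H = "the temperature is below freezing" (F), Q = "the flag is set" (F), W = "the valve is open" (F), P = "Ravi is on call" (T).
This is ~H nand ((~Q nor W) xor (P | Q)).

~H = ~F = T
~Q = ~F = T
~Q nor W = T nor F = F
P | Q = T | F = T
(~Q nor W) xor (P | Q) = F xor T = T
~H nand ((~Q nor W) xor (P | Q)) = T nand T = F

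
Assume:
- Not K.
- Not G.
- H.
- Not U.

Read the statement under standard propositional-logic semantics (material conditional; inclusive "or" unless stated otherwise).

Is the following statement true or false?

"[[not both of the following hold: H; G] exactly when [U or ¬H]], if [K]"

Formalization: K -> ((H nand G) <-> (U | ~H))

H nand G = T nand F = T
~H = ~T = F
U | ~H = F | F = F
(H nand G) <-> (U | ~H) = T <-> F = F
K -> ((H nand G) <-> (U | ~H)) = F -> F = T

True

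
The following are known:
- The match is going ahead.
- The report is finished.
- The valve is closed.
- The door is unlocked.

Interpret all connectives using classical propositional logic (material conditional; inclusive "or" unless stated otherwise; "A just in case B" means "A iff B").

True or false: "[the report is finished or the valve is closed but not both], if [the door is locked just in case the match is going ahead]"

The statement is true.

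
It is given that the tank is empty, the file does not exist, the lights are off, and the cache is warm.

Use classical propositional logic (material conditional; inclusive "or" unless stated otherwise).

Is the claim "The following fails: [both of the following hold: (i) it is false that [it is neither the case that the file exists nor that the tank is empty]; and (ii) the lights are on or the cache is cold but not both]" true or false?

Let S = "the file exists" (False), L = "the tank is full" (False), W = "the lights are on" (False), V = "the cache is warm" (True).
This is not (not (S nor not L) and (W xor not V)).

not L = not False = True
S nor not L = False nor True = False
not (S nor not L) = not False = True
not V = not True = False
W xor not V = False xor False = False
not (S nor not L) and (W xor not V) = True and False = False
not (not (S nor not L) and (W xor not V)) = not False = True

True.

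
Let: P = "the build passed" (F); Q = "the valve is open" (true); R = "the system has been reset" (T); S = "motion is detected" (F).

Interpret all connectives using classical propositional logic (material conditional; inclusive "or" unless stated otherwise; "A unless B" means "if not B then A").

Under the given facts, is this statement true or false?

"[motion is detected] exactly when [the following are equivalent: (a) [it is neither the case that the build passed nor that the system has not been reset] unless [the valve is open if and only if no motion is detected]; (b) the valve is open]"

False.

Values: S=False, P=False, R=True, Q=True.
Formalization: S iff (((P nor not R) or (Q iff not S)) iff Q)

not R = not True = False
P nor not R = False nor False = True
not S = not False = True
Q iff not S = True iff True = True
(P nor not R) or (Q iff not S) = True or True = True
((P nor not R) or (Q iff not S)) iff Q = True iff True = True
S iff (((P nor not R) or (Q iff not S)) iff Q) = False iff True = False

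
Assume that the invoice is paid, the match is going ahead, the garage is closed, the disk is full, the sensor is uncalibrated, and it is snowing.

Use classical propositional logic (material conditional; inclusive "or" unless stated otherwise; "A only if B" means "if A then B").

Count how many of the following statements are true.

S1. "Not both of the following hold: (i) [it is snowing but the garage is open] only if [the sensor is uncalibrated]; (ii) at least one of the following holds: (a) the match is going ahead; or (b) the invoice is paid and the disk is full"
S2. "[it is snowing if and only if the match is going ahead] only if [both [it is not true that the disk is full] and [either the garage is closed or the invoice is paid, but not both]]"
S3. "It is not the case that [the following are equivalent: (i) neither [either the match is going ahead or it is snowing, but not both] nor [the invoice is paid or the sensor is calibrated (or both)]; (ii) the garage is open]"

0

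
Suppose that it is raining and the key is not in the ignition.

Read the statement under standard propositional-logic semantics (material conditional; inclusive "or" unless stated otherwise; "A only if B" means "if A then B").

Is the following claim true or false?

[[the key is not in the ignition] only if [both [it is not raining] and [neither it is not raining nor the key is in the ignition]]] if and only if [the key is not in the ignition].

Let Q = "the key is in the ignition" (F), P = "it is raining" (T).
In symbols: (~Q -> (~P & (~P nor Q))) <-> ~Q

~Q = ~F = T
~P = ~T = F
~P = ~T = F
~P nor Q = F nor F = T
~P & (~P nor Q) = F & T = F
~Q -> (~P & (~P nor Q)) = T -> F = F
~Q = ~F = T
(~Q -> (~P & (~P nor Q))) <-> ~Q = F <-> T = F

False.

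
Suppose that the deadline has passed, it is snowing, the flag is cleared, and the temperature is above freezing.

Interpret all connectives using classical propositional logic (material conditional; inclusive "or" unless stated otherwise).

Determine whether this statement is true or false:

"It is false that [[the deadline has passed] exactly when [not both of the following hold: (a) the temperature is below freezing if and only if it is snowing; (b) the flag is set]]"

Let U = "the deadline has passed" (True), L = "the temperature is below freezing" (False), W = "it is snowing" (True), G = "the flag is set" (False).
This is not (U iff ((L iff W) nand G)).

L iff W = False iff True = False
(L iff W) nand G = False nand False = True
U iff ((L iff W) nand G) = True iff True = True
not (U iff ((L iff W) nand G)) = not True = False

False.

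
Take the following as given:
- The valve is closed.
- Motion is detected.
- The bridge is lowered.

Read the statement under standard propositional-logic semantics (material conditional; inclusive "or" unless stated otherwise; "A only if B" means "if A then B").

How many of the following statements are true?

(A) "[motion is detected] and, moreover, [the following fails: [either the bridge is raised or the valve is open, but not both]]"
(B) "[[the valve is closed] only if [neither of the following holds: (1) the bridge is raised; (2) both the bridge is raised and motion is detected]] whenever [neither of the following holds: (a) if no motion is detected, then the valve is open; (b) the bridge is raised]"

2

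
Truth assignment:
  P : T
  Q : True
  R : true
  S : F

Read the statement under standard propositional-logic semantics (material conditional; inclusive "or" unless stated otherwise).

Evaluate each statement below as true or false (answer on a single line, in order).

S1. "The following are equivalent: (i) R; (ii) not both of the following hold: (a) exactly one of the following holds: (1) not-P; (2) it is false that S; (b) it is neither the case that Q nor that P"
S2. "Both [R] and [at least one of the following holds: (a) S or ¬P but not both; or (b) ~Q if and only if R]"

S1 true; S2 false

S1: Parsed as R iff ((not P xor not S) nand (Q nor P))

not P = not True = False
not S = not False = True
not P xor not S = False xor True = True
Q nor P = True nor True = False
(not P xor not S) nand (Q nor P) = True nand False = True
R iff ((not P xor not S) nand (Q nor P)) = True iff True = True
Thus S1 is true.

S2: In symbols: R and ((S xor not P) or (not Q iff R))

not P = not True = False
S xor not P = False xor False = False
not Q = not True = False
not Q iff R = False iff True = False
(S xor not P) or (not Q iff R) = False or False = False
R and ((S xor not P) or (not Q iff R)) = True and False = False
Hence S2 is false.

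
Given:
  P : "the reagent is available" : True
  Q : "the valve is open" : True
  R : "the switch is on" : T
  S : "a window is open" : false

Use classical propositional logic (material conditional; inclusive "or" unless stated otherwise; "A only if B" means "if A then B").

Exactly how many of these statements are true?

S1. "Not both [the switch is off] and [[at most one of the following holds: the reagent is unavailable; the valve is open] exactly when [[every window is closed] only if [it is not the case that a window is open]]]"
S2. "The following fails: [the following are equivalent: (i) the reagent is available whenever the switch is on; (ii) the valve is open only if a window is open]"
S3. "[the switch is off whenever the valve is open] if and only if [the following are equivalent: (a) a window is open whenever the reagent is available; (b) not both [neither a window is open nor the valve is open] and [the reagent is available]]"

S1: This is ¬R ↑ ((¬P ↑ Q) ↔ (¬S → ¬S)).

¬R = ¬T = F
¬P = ¬T = F
¬P ↑ Q = F ↑ T = T
¬S = ¬F = T
¬S = ¬F = T
¬S → ¬S = T → T = T
(¬P ↑ Q) ↔ (¬S → ¬S) = T ↔ T = T
¬R ↑ ((¬P ↑ Q) ↔ (¬S → ¬S)) = F ↑ T = T
So S1 is true.

S2: This is ¬((R → P) ↔ (Q → S)).

R → P = T → T = T
Q → S = T → F = F
(R → P) ↔ (Q → S) = T ↔ F = F
¬((R → P) ↔ (Q → S)) = ¬F = T
So S2 is true.

S3: Formalization: (Q → ¬R) ↔ ((P → S) ↔ ((S ↓ Q) ↑ P))

¬R = ¬T = F
Q → ¬R = T → F = F
P → S = T → F = F
S ↓ Q = F ↓ T = F
(S ↓ Q) ↑ P = F ↑ T = T
(P → S) ↔ ((S ↓ Q) ↑ P) = F ↔ T = F
(Q → ¬R) ↔ ((P → S) ↔ ((S ↓ Q) ↑ P)) = F ↔ F = T
Thus S3 is true.

Count: 3.

3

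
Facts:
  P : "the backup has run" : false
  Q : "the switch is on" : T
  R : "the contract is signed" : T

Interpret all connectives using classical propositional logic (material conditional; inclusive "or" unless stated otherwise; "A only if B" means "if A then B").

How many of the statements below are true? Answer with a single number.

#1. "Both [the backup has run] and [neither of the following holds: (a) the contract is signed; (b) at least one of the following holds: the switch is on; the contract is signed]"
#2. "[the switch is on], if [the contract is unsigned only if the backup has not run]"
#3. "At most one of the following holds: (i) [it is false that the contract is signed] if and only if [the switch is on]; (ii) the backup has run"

2

#1: This is P ∧ (R ↓ (Q ∨ R)).

Q ∨ R = T ∨ T = T
R ↓ (Q ∨ R) = T ↓ T = F
P ∧ (R ↓ (Q ∨ R)) = F ∧ F = F
Hence #1 is false.

#2: Parsed as (¬R → ¬P) → Q

¬R = ¬T = F
¬P = ¬F = T
¬R → ¬P = F → T = T
(¬R → ¬P) → Q = T → T = T
Hence #2 is true.

#3: Formalization: (¬R ↔ Q) ↑ P

¬R = ¬T = F
¬R ↔ Q = F ↔ T = F
(¬R ↔ Q) ↑ P = F ↑ F = T
So #3 is true.

2 of the 3 statements are true.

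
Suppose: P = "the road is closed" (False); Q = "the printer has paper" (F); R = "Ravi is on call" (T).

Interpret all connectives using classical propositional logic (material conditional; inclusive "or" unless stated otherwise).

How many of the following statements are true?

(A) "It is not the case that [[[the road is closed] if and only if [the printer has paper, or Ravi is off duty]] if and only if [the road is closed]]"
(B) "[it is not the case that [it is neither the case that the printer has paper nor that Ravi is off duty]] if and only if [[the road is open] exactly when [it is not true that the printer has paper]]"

(A): This is ¬((P ↔ (Q ∨ ¬R)) ↔ P).

¬R = ¬T = F
Q ∨ ¬R = F ∨ F = F
P ↔ (Q ∨ ¬R) = F ↔ F = T
(P ↔ (Q ∨ ¬R)) ↔ P = T ↔ F = F
¬((P ↔ (Q ∨ ¬R)) ↔ P) = ¬F = T
Thus (A) is true.

(B): In symbols: ¬(Q ↓ ¬R) ↔ (¬P ↔ ¬Q)

¬R = ¬T = F
Q ↓ ¬R = F ↓ F = T
¬(Q ↓ ¬R) = ¬T = F
¬P = ¬F = T
¬Q = ¬F = T
¬P ↔ ¬Q = T ↔ T = T
¬(Q ↓ ¬R) ↔ (¬P ↔ ¬Q) = F ↔ T = F
Thus (B) is false.

True statements: 1.

1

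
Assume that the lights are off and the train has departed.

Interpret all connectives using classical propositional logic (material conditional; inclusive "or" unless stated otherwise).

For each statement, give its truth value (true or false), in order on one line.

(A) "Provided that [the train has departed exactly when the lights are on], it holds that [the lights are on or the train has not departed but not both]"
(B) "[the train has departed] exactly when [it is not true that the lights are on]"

Let W = "the train has departed" (T), R = "the lights are on" (F).

(A): This is (W <-> R) -> (R xor ~W).

W <-> R = T <-> F = F
~W = ~T = F
R xor ~W = F xor F = F
(W <-> R) -> (R xor ~W) = F -> F = T
Thus (A) is true.

(B): In symbols: W <-> ~R

~R = ~F = T
W <-> ~R = T <-> T = T
Hence (B) is true.

(A) True / (B) True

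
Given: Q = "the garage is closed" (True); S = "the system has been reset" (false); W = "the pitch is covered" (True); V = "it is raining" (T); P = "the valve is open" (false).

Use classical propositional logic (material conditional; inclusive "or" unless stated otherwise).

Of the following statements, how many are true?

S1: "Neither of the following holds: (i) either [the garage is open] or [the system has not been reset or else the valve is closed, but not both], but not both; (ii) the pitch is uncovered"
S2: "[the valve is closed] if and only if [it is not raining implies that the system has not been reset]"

2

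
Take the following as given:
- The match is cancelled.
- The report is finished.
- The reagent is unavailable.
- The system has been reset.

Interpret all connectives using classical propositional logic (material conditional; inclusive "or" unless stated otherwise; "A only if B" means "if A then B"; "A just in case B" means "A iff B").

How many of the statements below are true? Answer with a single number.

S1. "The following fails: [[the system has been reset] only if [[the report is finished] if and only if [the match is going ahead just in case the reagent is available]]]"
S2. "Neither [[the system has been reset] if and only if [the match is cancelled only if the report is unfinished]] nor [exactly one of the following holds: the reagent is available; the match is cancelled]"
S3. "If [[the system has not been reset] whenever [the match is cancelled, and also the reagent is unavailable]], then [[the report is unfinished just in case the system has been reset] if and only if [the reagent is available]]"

1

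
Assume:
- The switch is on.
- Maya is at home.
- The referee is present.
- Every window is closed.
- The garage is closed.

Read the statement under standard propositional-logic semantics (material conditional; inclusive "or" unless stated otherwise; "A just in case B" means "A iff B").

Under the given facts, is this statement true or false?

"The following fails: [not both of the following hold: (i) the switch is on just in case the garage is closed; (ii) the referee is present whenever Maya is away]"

Let L = "the switch is on" (True), W = "the garage is closed" (True), Q = "Maya is at home" (True), M = "the referee is present" (True).
Parsed as not ((L iff W) nand (not Q -> M))

L iff W = True iff True = True
not Q = not True = False
not Q -> M = False -> True = True
(L iff W) nand (not Q -> M) = True nand True = False
not ((L iff W) nand (not Q -> M)) = not False = True

The statement is true.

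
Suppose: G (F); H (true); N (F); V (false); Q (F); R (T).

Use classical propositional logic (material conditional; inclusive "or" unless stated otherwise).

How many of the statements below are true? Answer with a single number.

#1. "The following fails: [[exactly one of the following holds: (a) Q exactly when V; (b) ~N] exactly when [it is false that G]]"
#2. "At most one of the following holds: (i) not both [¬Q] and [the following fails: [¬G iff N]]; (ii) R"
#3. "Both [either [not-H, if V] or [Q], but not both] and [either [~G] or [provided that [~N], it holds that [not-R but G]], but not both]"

3

#1: In symbols: ~(((Q <-> V) xor ~N) <-> ~G)

Q <-> V = F <-> F = T
~N = ~F = T
(Q <-> V) xor ~N = T xor T = F
~G = ~F = T
((Q <-> V) xor ~N) <-> ~G = F <-> T = F
~(((Q <-> V) xor ~N) <-> ~G) = ~F = T
So #1 is true.

#2: Parsed as (~Q nand ~(~G <-> N)) nand R

~Q = ~F = T
~G = ~F = T
~G <-> N = T <-> F = F
~(~G <-> N) = ~F = T
~Q nand ~(~G <-> N) = T nand T = F
(~Q nand ~(~G <-> N)) nand R = F nand T = T
Thus #2 is true.

#3: In symbols: ((V -> ~H) xor Q) & (~G xor (~N -> (~R & G)))

~H = ~T = F
V -> ~H = F -> F = T
(V -> ~H) xor Q = T xor F = T
~G = ~F = T
~N = ~F = T
~R = ~T = F
~R & G = F & F = F
~N -> (~R & G) = T -> F = F
~G xor (~N -> (~R & G)) = T xor F = T
((V -> ~H) xor Q) & (~G xor (~N -> (~R & G))) = T & T = T
So #3 is true.

3 of the 3 statements are true (#1, #2, #3).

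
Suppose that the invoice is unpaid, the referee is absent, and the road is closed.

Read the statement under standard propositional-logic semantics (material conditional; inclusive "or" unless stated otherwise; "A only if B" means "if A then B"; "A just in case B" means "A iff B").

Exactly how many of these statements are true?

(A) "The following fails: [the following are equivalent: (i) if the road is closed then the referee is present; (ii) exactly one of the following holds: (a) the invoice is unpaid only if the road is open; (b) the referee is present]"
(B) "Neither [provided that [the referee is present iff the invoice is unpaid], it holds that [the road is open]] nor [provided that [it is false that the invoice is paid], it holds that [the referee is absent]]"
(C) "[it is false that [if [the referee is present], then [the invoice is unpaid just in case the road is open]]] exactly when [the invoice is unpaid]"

0

Let R = "the road is closed" (T), Q = "the referee is present" (F), P = "the invoice is paid" (F).

(A): In symbols: ~((R -> Q) <-> ((~P -> ~R) xor Q))

R -> Q = T -> F = F
~P = ~F = T
~R = ~T = F
~P -> ~R = T -> F = F
(~P -> ~R) xor Q = F xor F = F
(R -> Q) <-> ((~P -> ~R) xor Q) = F <-> F = T
~((R -> Q) <-> ((~P -> ~R) xor Q)) = ~T = F
Hence (A) is false.

(B): Formalization: ((Q <-> ~P) -> ~R) nor (~P -> ~Q)

~P = ~F = T
Q <-> ~P = F <-> T = F
~R = ~T = F
(Q <-> ~P) -> ~R = F -> F = T
~P = ~F = T
~Q = ~F = T
~P -> ~Q = T -> T = T
((Q <-> ~P) -> ~R) nor (~P -> ~Q) = T nor T = F
Thus (B) is false.

(C): This is ~(Q -> (~P <-> ~R)) <-> ~P.

~P = ~F = T
~R = ~T = F
~P <-> ~R = T <-> F = F
Q -> (~P <-> ~R) = F -> F = T
~(Q -> (~P <-> ~R)) = ~T = F
~P = ~F = T
~(Q -> (~P <-> ~R)) <-> ~P = F <-> T = F
Hence (C) is false.

Count: 0.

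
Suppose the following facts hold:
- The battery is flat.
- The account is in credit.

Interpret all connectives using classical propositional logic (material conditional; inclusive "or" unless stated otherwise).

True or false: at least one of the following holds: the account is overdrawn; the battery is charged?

Let Q = "the account is overdrawn" (F), P = "the battery is charged" (F).
Formalization: Q | P

Q | P = F | F = F

False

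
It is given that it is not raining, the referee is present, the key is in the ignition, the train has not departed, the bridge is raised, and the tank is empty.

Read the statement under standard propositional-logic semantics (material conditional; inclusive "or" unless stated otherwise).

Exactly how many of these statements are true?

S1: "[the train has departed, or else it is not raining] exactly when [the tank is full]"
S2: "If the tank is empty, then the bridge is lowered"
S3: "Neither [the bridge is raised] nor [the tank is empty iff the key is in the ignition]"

Let L = "the train has departed" (F), H = "it is raining" (F), R = "the tank is full" (F), N = "the bridge is raised" (T), Q = "the key is in the ignition" (T).

S1: This is (L ∨ ¬H) ↔ R.

¬H = ¬F = T
L ∨ ¬H = F ∨ T = T
(L ∨ ¬H) ↔ R = T ↔ F = F
So S1 is false.

S2: This is ¬R → ¬N.

¬R = ¬F = T
¬N = ¬T = F
¬R → ¬N = T → F = F
Thus S2 is false.

S3: Formalization: N ↓ (¬R ↔ Q)

¬R = ¬F = T
¬R ↔ Q = T ↔ T = T
N ↓ (¬R ↔ Q) = T ↓ T = F
So S3 is false.

0 of the 3 statements are true (none).

0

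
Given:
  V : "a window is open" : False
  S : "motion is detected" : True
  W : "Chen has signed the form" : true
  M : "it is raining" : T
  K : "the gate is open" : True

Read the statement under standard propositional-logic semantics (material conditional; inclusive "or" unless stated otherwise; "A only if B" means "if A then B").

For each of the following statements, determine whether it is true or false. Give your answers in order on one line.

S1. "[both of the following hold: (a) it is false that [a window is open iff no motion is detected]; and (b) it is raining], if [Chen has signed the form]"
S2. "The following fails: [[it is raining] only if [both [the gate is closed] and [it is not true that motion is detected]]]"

S1 false, S2 true

S1: Formalization: W -> (~(V <-> ~S) & M)

~S = ~T = F
V <-> ~S = F <-> F = T
~(V <-> ~S) = ~T = F
~(V <-> ~S) & M = F & T = F
W -> (~(V <-> ~S) & M) = T -> F = F
So S1 is false.

S2: This is ~(M -> (~K & ~S)).

~K = ~T = F
~S = ~T = F
~K & ~S = F & F = F
M -> (~K & ~S) = T -> F = F
~(M -> (~K & ~S)) = ~F = T
Thus S2 is true.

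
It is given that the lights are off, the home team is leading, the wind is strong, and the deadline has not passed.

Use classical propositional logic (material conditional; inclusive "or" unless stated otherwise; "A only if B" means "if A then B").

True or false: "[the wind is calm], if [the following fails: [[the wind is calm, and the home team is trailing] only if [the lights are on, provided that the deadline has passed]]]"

True

Let R = "the wind is strong" (True), Q = "the home team is leading" (True), S = "the deadline has passed" (False), P = "the lights are on" (False).
This is not ((not R and not Q) -> (S -> P)) -> not R.

not R = not True = False
not Q = not True = False
not R and not Q = False and False = False
S -> P = False -> False = True
(not R and not Q) -> (S -> P) = False -> True = True
not ((not R and not Q) -> (S -> P)) = not True = False
not R = not True = False
not ((not R and not Q) -> (S -> P)) -> not R = False -> False = True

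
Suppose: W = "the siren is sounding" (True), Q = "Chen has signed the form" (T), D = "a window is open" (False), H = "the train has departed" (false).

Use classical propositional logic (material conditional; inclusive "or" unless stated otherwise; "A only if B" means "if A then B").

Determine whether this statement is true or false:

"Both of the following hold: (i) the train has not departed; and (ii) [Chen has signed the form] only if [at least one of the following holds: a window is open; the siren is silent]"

false

Formalization: not H and (Q -> (D or not W))

not H = not False = True
not W = not True = False
D or not W = False or False = False
Q -> (D or not W) = True -> False = False
not H and (Q -> (D or not W)) = True and False = False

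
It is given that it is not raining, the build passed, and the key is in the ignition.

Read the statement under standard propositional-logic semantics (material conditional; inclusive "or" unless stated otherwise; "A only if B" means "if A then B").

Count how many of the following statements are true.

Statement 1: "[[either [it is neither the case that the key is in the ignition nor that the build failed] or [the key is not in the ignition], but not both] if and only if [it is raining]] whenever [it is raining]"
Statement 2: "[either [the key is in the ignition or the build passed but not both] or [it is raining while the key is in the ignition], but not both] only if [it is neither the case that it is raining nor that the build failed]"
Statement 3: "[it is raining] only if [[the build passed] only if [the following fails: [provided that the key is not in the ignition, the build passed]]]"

Let P = "it is raining" (F), R = "the key is in the ignition" (T), Q = "the build passed" (T).

Statement 1: Parsed as P -> (((R nor ~Q) xor ~R) <-> P)

~Q = ~T = F
R nor ~Q = T nor F = F
~R = ~T = F
(R nor ~Q) xor ~R = F xor F = F
((R nor ~Q) xor ~R) <-> P = F <-> F = T
P -> (((R nor ~Q) xor ~R) <-> P) = F -> T = T
Hence Statement 1 is true.

Statement 2: This is ((R xor Q) xor (P & R)) -> (P nor ~Q).

R xor Q = T xor T = F
P & R = F & T = F
(R xor Q) xor (P & R) = F xor F = F
~Q = ~T = F
P nor ~Q = F nor F = T
((R xor Q) xor (P & R)) -> (P nor ~Q) = F -> T = T
Thus Statement 2 is true.

Statement 3: Formalization: P -> (Q -> ~(~R -> Q))

~R = ~T = F
~R -> Q = F -> T = T
~(~R -> Q) = ~T = F
Q -> ~(~R -> Q) = T -> F = F
P -> (Q -> ~(~R -> Q)) = F -> F = T
Hence Statement 3 is true.

True statements: 3 (Statement 1, Statement 2, Statement 3).

3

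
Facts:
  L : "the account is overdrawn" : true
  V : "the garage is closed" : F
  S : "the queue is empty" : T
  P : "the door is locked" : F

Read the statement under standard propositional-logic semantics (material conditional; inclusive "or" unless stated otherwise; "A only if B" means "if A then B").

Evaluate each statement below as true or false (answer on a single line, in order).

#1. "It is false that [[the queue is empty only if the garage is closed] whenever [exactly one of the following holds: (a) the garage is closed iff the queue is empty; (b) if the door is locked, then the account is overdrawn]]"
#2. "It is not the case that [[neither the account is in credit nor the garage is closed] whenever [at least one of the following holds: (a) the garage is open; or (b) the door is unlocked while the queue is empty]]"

#1: This is ¬(((V ↔ S) ⊕ (P → L)) → (S → V)).

V ↔ S = F ↔ T = F
P → L = F → T = T
(V ↔ S) ⊕ (P → L) = F ⊕ T = T
S → V = T → F = F
((V ↔ S) ⊕ (P → L)) → (S → V) = T → F = F
¬(((V ↔ S) ⊕ (P → L)) → (S → V)) = ¬F = T
Thus #1 is true.

#2: In symbols: ¬((¬V ∨ (¬P ∧ S)) → (¬L ↓ V))

¬V = ¬F = T
¬P = ¬F = T
¬P ∧ S = T ∧ T = T
¬V ∨ (¬P ∧ S) = T ∨ T = T
¬L = ¬T = F
¬L ↓ V = F ↓ F = T
(¬V ∨ (¬P ∧ S)) → (¬L ↓ V) = T → T = T
¬((¬V ∨ (¬P ∧ S)) → (¬L ↓ V)) = ¬T = F
So #2 is false.

#1 true, #2 false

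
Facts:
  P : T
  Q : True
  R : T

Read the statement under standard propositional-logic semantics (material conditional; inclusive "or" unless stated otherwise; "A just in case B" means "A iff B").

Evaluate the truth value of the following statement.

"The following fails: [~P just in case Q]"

True.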